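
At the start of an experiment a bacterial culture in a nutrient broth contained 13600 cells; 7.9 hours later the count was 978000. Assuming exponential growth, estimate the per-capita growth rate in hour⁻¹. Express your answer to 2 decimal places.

0.54 per hour

From N(t) = N₀·e^(rt): e^(r·7.9) = 978000/13600 = 71.912.
r·7.9 = ln(71.912) = 4.2754, so r = 4.2754/7.9 = 0.54119.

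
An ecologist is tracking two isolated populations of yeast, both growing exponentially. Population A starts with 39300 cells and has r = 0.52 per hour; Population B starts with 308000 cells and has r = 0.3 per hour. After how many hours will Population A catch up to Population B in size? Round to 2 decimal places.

9.36 hours

Set 39300·e^(0.52t) = 308000·e^(0.3t).
e^((0.52 − 0.3)t) = 308000/39300 → e^(0.22·t) = 7.8372.
0.22·t = ln(7.8372) = 2.0589, so t = 2.0589/0.22 = 9.3585.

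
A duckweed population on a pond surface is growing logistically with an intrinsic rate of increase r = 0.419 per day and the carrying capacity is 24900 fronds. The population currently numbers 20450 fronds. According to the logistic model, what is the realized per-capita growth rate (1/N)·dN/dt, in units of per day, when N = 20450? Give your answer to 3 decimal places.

0.075 per day

(1/N)·dN/dt = r(1 − N/K) = 0.419 × (1 − 20450/24900).
= 0.419 × 0.17871 = 0.074882.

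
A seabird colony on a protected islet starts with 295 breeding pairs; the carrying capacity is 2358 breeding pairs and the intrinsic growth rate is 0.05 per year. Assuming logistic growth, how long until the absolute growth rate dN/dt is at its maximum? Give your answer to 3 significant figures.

38.9 years

Logistic growth is fastest at N = K/2 = 1179.
A = (K − N₀)/N₀ = 6.9932. Set K/(1 + A·e^(−rt)) = K/2 → A·e^(−rt) = 1.
e^(−0.05t) = 1/6.9932 = 0.142996, so t = ln(6.9932)/0.05 = 1.9449/0.05 = 38.899.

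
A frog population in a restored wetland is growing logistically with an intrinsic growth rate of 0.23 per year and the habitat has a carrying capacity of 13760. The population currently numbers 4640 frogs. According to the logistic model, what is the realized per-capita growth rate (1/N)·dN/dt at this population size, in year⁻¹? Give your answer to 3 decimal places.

0.152 per year

(1/N)·dN/dt = r(1 − N/K) = 0.23 × (1 − 4640/13760).
= 0.23 × 0.66279 = 0.15244.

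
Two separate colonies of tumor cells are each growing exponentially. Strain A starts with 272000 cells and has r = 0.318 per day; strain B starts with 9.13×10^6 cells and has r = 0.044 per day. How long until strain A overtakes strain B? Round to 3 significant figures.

Set 272000·e^(0.318t) = 9.13×10^6·e^(0.044t).
e^((0.318 − 0.044)t) = 9.13×10^6/272000 → e^(0.274·t) = 33.566.
0.274·t = ln(33.566) = 3.5135, so t = 3.5135/0.274 = 12.823.

12.8 days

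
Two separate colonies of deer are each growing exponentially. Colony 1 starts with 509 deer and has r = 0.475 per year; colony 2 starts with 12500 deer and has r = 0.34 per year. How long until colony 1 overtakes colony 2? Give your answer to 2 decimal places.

23.71 years

Set 509·e^(0.475t) = 12500·e^(0.34t).
e^((0.475 − 0.34)t) = 12500/509 → e^(0.135·t) = 24.558.
0.135·t = ln(24.558) = 3.201, so t = 3.201/0.135 = 23.711.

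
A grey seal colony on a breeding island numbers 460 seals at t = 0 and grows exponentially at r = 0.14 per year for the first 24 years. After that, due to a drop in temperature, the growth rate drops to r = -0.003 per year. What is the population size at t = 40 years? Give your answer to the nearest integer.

12622 seals

Phase 1: N(24) = 460·e^(0.14×24) = 460·e^3.36 = 13243.
Phase 2 runs for 40 − 24 = 16 years at r = -0.003.
N(40) = 13243·e^(-0.003×16) = 13243·e^-0.048 = 12622.4.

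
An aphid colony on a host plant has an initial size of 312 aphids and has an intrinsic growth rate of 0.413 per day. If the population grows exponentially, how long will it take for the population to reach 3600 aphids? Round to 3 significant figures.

Set N₀·e^(rt) = 3600: e^(0.413·t) = 3600/312 = 11.538.
0.413·t = ln(11.538) = 2.4457, so t = 2.4457/0.413 = 5.9218.

5.92 days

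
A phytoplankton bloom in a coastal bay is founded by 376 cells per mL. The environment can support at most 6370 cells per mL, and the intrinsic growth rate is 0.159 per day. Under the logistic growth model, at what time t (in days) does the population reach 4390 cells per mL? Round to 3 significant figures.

A = (K − N₀)/N₀ = (6370 − 376)/376 = 15.941.
Solve 6370/(1 + 15.941·e^(−0.159t)) = 4390: 1 + 15.941·e^(−0.159t) = 1.451, so e^(−0.159t) = 0.0282925.
−0.159·t = ln(0.0282925) = -3.5652, so t = 3.5652/0.159 = 22.422.

22.4 days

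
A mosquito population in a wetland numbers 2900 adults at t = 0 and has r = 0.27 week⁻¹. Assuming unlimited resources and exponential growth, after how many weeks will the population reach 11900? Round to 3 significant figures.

Set N₀·e^(rt) = 11900: e^(0.27·t) = 11900/2900 = 4.1034.
0.27·t = ln(4.1034) = 1.4118, so t = 1.4118/0.27 = 5.229.

5.23 weeks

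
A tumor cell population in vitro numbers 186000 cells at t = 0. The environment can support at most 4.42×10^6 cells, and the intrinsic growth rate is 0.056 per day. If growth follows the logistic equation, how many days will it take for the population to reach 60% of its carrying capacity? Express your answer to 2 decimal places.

63.05 days

A = (K − N₀)/N₀ = (4.42×10^6 − 186000)/186000 = 22.763.
Solve 4.42×10^6/(1 + 22.763·e^(−0.056t)) = 2.652×10^6: 1 + 22.763·e^(−0.056t) = 1.6667, so e^(−0.056t) = 0.0292867.
−0.056·t = ln(0.0292867) = -3.5306, so t = 3.5306/0.056 = 63.047.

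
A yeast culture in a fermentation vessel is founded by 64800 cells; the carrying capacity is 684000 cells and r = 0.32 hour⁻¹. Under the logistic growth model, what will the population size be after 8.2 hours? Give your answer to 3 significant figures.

404000 cells

A = (K − N₀)/N₀ = (684000 − 64800)/64800 = 9.5556.
N(t) = K/(1 + A·e^(−rt)) = 684000/(1 + 9.5556×e^(−0.32×8.2)).
e^(−2.624) = 0.072512; denominator = 1 + 9.5556×0.072512 = 1.6929.
N = 684000/1.6929 = 404042.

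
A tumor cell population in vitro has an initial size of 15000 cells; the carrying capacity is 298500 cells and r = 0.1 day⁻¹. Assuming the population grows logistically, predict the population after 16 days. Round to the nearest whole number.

61983 cells

A = (K − N₀)/N₀ = (298500 − 15000)/15000 = 18.9.
N(t) = K/(1 + A·e^(−rt)) = 298500/(1 + 18.9×e^(−0.1×16)).
e^(−1.6) = 0.2019; denominator = 1 + 18.9×0.2019 = 4.8158.
N = 298500/4.8158 = 61982.9.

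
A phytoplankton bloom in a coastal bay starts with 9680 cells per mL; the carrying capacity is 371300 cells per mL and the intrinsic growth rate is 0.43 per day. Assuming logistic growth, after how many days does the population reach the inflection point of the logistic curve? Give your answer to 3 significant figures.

Logistic growth is fastest at N = K/2 = 185650.
A = (K − N₀)/N₀ = 37.357. Set K/(1 + A·e^(−rt)) = K/2 → A·e^(−rt) = 1.
e^(−0.43t) = 1/37.357 = 0.0267684, so t = ln(37.357)/0.43 = 3.6205/0.43 = 8.4198.

8.42 days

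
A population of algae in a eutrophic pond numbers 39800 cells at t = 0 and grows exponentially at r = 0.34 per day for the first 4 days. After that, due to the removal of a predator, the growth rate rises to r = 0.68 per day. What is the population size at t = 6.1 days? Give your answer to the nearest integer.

Phase 1: N(4) = 39800·e^(0.34×4) = 39800·e^1.36 = 155068.
Phase 2 runs for 6.1 − 4 = 2.1 days at r = 0.68.
N(6.1) = 155068·e^(0.68×2.1) = 155068·e^1.428 = 646690.

646690 cells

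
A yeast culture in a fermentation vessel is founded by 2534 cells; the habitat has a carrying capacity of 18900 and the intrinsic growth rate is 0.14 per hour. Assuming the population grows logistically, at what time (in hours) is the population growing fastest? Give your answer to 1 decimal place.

Logistic growth is fastest at N = K/2 = 9450.
A = (K − N₀)/N₀ = 6.4586. Set K/(1 + A·e^(−rt)) = K/2 → A·e^(−rt) = 1.
e^(−0.14t) = 1/6.4586 = 0.154833, so t = ln(6.4586)/0.14 = 1.8654/0.14 = 13.324.

13.3 hours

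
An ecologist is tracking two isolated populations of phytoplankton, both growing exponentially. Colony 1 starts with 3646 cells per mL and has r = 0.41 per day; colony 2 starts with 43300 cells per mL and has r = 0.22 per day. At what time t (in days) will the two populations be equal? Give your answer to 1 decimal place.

13.0 days

Set 3646·e^(0.41t) = 43300·e^(0.22t).
e^((0.41 − 0.22)t) = 43300/3646 → e^(0.19·t) = 11.876.
0.19·t = ln(11.876) = 2.4745, so t = 2.4745/0.19 = 13.024.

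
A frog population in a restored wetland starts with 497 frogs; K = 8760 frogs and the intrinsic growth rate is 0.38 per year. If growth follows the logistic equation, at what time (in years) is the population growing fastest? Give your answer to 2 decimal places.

7.40 years

Logistic growth is fastest at N = K/2 = 4380.
A = (K − N₀)/N₀ = 16.626. Set K/(1 + A·e^(−rt)) = K/2 → A·e^(−rt) = 1.
e^(−0.38t) = 1/16.626 = 0.0601476, so t = ln(16.626)/0.38 = 2.811/0.38 = 7.3972.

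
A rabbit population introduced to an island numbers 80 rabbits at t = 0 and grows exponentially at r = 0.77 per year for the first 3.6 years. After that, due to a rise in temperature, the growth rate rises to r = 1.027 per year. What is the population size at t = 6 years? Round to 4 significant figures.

15050 rabbits

Phase 1: N(3.6) = 80·e^(0.77×3.6) = 80·e^2.772 = 1279.25.
Phase 2 runs for 6 − 3.6 = 2.4 years at r = 1.027.
N(6) = 1279.25·e^(1.027×2.4) = 1279.25·e^2.465 = 15045.4.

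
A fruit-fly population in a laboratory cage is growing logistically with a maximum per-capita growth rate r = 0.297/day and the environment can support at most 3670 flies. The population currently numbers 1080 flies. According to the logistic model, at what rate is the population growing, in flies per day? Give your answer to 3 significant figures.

dN/dt = rN(1 − N/K) = 0.297 × 1080 × (1 − 1080/3670).
1 − 1080/3670 = 0.70572; dN/dt = 0.297 × 1080 × 0.70572 = 226.37.

226 flies per day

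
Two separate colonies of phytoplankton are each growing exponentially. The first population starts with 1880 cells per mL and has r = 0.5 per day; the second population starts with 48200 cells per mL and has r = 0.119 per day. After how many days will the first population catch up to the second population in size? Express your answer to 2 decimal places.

8.51 days

Set 1880·e^(0.5t) = 48200·e^(0.119t).
e^((0.5 − 0.119)t) = 48200/1880 → e^(0.381·t) = 25.638.
0.381·t = ln(25.638) = 3.2441, so t = 3.2441/0.381 = 8.5147.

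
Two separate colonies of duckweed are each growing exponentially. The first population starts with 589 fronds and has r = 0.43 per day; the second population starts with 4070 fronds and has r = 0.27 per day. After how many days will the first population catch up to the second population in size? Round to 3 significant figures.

12.1 days

Set 589·e^(0.43t) = 4070·e^(0.27t).
e^((0.43 − 0.27)t) = 4070/589 → e^(0.16·t) = 6.91.
0.16·t = ln(6.91) = 1.933, so t = 1.933/0.16 = 12.081.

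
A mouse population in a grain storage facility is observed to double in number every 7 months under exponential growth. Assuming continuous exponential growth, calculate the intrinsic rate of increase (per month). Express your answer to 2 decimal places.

r = ln(2)/t_d = 0.6931/7 = 0.099021.

0.10 per month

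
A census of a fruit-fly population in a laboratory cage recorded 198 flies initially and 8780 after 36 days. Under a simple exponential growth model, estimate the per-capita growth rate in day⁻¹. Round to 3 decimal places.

0.105 per day

From N(t) = N₀·e^(rt): e^(r·36) = 8780/198 = 44.343.
r·36 = ln(44.343) = 3.792, so r = 3.792/36 = 0.10533.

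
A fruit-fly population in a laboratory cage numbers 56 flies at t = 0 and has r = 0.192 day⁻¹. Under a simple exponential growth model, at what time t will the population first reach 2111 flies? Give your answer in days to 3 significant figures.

Set N₀·e^(rt) = 2111: e^(0.192·t) = 2111/56 = 37.696.
0.192·t = ln(37.696) = 3.6296, so t = 3.6296/0.192 = 18.904.

18.9 days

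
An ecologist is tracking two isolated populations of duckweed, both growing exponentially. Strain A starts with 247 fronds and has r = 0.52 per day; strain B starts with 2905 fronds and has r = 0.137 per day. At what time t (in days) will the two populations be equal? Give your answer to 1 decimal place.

6.4 days

Set 247·e^(0.52t) = 2905·e^(0.137t).
e^((0.52 − 0.137)t) = 2905/247 → e^(0.383·t) = 11.761.
0.383·t = ln(11.761) = 2.4648, so t = 2.4648/0.383 = 6.4355.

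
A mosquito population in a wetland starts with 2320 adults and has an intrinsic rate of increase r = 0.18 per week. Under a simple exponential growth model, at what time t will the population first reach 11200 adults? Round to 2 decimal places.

Set N₀·e^(rt) = 11200: e^(0.18·t) = 11200/2320 = 4.8276.
0.18·t = ln(4.8276) = 1.5743, so t = 1.5743/0.18 = 8.7464.

8.75 weeks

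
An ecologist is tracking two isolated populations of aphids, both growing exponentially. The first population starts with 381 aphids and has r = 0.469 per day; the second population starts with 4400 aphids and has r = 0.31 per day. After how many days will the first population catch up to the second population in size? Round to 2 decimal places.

15.39 days

Set 381·e^(0.469t) = 4400·e^(0.31t).
e^((0.469 − 0.31)t) = 4400/381 → e^(0.159·t) = 11.549.
0.159·t = ln(11.549) = 2.4466, so t = 2.4466/0.159 = 15.387.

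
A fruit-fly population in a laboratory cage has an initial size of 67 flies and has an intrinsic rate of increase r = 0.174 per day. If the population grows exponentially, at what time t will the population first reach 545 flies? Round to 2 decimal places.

Set N₀·e^(rt) = 545: e^(0.174·t) = 545/67 = 8.1343.
0.174·t = ln(8.1343) = 2.0961, so t = 2.0961/0.174 = 12.047.

12.05 days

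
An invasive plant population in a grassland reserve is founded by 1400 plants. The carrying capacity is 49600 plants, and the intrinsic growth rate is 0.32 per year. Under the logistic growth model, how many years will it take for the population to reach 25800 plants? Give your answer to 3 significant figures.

11.3 years

A = (K − N₀)/N₀ = (49600 − 1400)/1400 = 34.429.
Solve 49600/(1 + 34.429·e^(−0.32t)) = 25800: 1 + 34.429·e^(−0.32t) = 1.9225, so e^(−0.32t) = 0.026794.
−0.32·t = ln(0.026794) = -3.6196, so t = 3.6196/0.32 = 11.311.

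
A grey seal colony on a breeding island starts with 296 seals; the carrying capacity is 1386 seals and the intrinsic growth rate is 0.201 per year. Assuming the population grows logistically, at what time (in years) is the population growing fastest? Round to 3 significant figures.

6.49 years

Logistic growth is fastest at N = K/2 = 693.
A = (K − N₀)/N₀ = 3.6824. Set K/(1 + A·e^(−rt)) = K/2 → A·e^(−rt) = 1.
e^(−0.201t) = 1/3.6824 = 0.27156, so t = ln(3.6824)/0.201 = 1.3036/0.201 = 6.4854.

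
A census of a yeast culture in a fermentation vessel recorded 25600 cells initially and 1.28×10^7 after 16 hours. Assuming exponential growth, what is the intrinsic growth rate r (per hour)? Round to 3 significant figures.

0.388 per hour

From N(t) = N₀·e^(rt): e^(r·16) = 1.28×10^7/25600 = 500.
r·16 = ln(500) = 6.2146, so r = 6.2146/16 = 0.38841.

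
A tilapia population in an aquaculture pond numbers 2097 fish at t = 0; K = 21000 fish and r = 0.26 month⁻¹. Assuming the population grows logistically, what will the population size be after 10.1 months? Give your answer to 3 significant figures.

12700 fish

A = (K − N₀)/N₀ = (21000 − 2097)/2097 = 9.0143.
N(t) = K/(1 + A·e^(−rt)) = 21000/(1 + 9.0143×e^(−0.26×10.1)).
e^(−2.626) = 0.072367; denominator = 1 + 9.0143×0.072367 = 1.6523.
N = 21000/1.6523 = 12709.2.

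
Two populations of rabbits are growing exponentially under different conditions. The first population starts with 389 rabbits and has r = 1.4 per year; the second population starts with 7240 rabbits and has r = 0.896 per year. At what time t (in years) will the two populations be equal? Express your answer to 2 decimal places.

5.80 years

Set 389·e^(1.4t) = 7240·e^(0.896t).
e^((1.4 − 0.896)t) = 7240/389 → e^(0.504·t) = 18.612.
0.504·t = ln(18.612) = 2.9238, so t = 2.9238/0.504 = 5.8012.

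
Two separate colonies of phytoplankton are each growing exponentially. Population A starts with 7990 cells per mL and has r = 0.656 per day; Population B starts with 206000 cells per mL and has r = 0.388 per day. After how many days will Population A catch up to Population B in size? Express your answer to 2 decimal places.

12.13 days

Set 7990·e^(0.656t) = 206000·e^(0.388t).
e^((0.656 − 0.388)t) = 206000/7990 → e^(0.268·t) = 25.782.
0.268·t = ln(25.782) = 3.2497, so t = 3.2497/0.268 = 12.126.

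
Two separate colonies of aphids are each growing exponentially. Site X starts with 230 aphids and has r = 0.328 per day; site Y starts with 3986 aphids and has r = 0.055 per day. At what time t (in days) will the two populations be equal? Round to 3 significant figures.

Set 230·e^(0.328t) = 3986·e^(0.055t).
e^((0.328 − 0.055)t) = 3986/230 → e^(0.273·t) = 17.33.
0.273·t = ln(17.33) = 2.8525, so t = 2.8525/0.273 = 10.449.

10.4 days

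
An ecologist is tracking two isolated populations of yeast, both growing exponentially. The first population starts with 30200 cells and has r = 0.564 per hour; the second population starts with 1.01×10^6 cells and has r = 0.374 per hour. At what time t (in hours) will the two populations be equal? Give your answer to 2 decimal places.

Set 30200·e^(0.564t) = 1.01×10^6·e^(0.374t).
e^((0.564 − 0.374)t) = 1.01×10^6/30200 → e^(0.19·t) = 33.444.
0.19·t = ln(33.444) = 3.5099, so t = 3.5099/0.19 = 18.473.

18.47 hours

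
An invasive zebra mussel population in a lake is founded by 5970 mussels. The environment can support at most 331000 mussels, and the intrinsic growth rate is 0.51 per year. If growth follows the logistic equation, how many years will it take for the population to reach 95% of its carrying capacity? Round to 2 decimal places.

A = (K − N₀)/N₀ = (331000 − 5970)/5970 = 54.444.
Solve 331000/(1 + 54.444·e^(−0.51t)) = 314450: 1 + 54.444·e^(−0.51t) = 1.0526, so e^(−0.51t) = 0.000966712.
−0.51·t = ln(0.000966712) = -6.9416, so t = 6.9416/0.51 = 13.611.

13.61 years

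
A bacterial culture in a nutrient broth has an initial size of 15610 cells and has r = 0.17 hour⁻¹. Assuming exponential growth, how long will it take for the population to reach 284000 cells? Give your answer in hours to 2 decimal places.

17.07 hours

Set N₀·e^(rt) = 284000: e^(0.17·t) = 284000/15610 = 18.193.
0.17·t = ln(18.193) = 2.9011, so t = 2.9011/0.17 = 17.065.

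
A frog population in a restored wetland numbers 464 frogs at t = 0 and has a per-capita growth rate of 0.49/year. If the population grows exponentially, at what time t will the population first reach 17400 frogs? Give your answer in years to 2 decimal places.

7.40 years

Set N₀·e^(rt) = 17400: e^(0.49·t) = 17400/464 = 37.5.
0.49·t = ln(37.5) = 3.6243, so t = 3.6243/0.49 = 7.3966.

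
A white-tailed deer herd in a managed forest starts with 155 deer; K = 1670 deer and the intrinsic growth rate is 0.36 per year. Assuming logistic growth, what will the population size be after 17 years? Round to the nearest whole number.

A = (K − N₀)/N₀ = (1670 − 155)/155 = 9.7742.
N(t) = K/(1 + A·e^(−rt)) = 1670/(1 + 9.7742×e^(−0.36×17)).
e^(−6.12) = 0.0021985; denominator = 1 + 9.7742×0.0021985 = 1.0215.
N = 1670/1.0215 = 1634.87.

1635 deer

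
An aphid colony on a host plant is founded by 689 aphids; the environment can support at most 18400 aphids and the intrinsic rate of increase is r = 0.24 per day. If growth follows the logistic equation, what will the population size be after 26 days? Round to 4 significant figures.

A = (K − N₀)/N₀ = (18400 − 689)/689 = 25.705.
N(t) = K/(1 + A·e^(−rt)) = 18400/(1 + 25.705×e^(−0.24×26)).
e^(−6.24) = 0.0019499; denominator = 1 + 25.705×0.0019499 = 1.0501.
N = 18400/1.0501 = 17521.8.

17520 aphids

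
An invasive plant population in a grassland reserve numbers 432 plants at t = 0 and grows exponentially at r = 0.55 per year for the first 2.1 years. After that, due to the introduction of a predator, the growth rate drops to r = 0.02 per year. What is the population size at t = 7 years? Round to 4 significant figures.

1512 plants

Phase 1: N(2.1) = 432·e^(0.55×2.1) = 432·e^1.155 = 1371.18.
Phase 2 runs for 7 − 2.1 = 4.9 years at r = 0.02.
N(7) = 1371.18·e^(0.02×4.9) = 1371.18·e^0.098 = 1512.36.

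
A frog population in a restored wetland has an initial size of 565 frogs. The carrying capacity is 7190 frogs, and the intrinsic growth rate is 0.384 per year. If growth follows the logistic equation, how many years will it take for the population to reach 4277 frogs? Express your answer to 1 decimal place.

A = (K − N₀)/N₀ = (7190 − 565)/565 = 11.726.
Solve 7190/(1 + 11.726·e^(−0.384t)) = 4277: 1 + 11.726·e^(−0.384t) = 1.6811, so e^(−0.384t) = 0.058085.
−0.384·t = ln(0.058085) = -2.8458, so t = 2.8458/0.384 = 7.4111.

7.4 years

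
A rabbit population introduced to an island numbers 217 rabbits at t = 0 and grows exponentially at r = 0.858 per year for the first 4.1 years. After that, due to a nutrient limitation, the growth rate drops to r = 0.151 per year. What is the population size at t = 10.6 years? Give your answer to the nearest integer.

Phase 1: N(4.1) = 217·e^(0.858×4.1) = 217·e^3.518 = 7315.11.
Phase 2 runs for 10.6 − 4.1 = 6.5 years at r = 0.151.
N(10.6) = 7315.11·e^(0.151×6.5) = 7315.11·e^0.9815 = 19520.

19520 rabbits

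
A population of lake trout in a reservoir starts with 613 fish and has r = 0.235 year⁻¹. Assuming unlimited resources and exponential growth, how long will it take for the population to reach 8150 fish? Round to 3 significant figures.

11.0 years

Set N₀·e^(rt) = 8150: e^(0.235·t) = 8150/613 = 13.295.
0.235·t = ln(13.295) = 2.5874, so t = 2.5874/0.235 = 11.01.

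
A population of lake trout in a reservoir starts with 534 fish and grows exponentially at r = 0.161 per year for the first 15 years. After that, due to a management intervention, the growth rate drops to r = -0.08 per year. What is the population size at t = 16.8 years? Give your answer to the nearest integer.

5174 fish

Phase 1: N(15) = 534·e^(0.161×15) = 534·e^2.415 = 5975.34.
Phase 2 runs for 16.8 − 15 = 1.8 years at r = -0.08.
N(16.8) = 5975.34·e^(-0.08×1.8) = 5975.34·e^-0.144 = 5173.97.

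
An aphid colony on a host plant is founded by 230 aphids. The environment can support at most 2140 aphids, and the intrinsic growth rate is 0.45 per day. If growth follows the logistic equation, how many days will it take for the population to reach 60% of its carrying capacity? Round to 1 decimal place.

A = (K − N₀)/N₀ = (2140 − 230)/230 = 8.3043.
Solve 2140/(1 + 8.3043·e^(−0.45t)) = 1284: 1 + 8.3043·e^(−0.45t) = 1.6667, so e^(−0.45t) = 0.0802792.
−0.45·t = ln(0.0802792) = -2.5222, so t = 2.5222/0.45 = 5.605.

5.6 days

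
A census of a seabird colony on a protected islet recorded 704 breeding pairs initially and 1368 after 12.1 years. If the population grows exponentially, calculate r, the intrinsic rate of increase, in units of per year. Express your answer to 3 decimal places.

From N(t) = N₀·e^(rt): e^(r·12.1) = 1368/704 = 1.9432.
r·12.1 = ln(1.9432) = 0.66433, so r = 0.66433/12.1 = 0.054903.

0.055 per year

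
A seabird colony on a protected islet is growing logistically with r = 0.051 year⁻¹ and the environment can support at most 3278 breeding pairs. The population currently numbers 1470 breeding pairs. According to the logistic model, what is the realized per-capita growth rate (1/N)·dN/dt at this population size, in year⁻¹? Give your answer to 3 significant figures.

(1/N)·dN/dt = r(1 − N/K) = 0.051 × (1 − 1470/3278).
= 0.051 × 0.55156 = 0.028129.

0.0281 per year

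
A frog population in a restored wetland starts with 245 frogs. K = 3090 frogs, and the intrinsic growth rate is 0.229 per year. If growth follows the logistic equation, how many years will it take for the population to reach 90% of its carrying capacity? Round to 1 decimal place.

20.3 years

A = (K − N₀)/N₀ = (3090 − 245)/245 = 11.612.
Solve 3090/(1 + 11.612·e^(−0.229t)) = 2781: 1 + 11.612·e^(−0.229t) = 1.1111, so e^(−0.229t) = 0.00956844.
−0.229·t = ln(0.00956844) = -4.6493, so t = 4.6493/0.229 = 20.303.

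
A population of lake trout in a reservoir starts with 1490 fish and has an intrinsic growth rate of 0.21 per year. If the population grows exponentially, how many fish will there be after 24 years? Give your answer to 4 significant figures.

230200 fish

N(t) = N₀·e^(rt) = 1490 × e^(0.21×24) = 1490 × e^5.04.
e^5.04 ≈ 154.47, so N ≈ 1490 × 154.47 = 230160.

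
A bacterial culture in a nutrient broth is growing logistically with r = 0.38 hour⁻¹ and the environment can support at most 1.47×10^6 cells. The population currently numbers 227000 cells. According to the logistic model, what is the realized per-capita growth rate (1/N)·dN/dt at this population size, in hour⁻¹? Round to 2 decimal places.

(1/N)·dN/dt = r(1 − N/K) = 0.38 × (1 − 227000/1.47×10^6).
= 0.38 × 0.84558 = 0.32132.

0.32 per hour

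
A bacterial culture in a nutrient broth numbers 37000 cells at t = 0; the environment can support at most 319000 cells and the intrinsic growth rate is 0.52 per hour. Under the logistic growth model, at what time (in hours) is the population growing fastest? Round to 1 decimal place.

Logistic growth is fastest at N = K/2 = 159500.
A = (K − N₀)/N₀ = 7.6216. Set K/(1 + A·e^(−rt)) = K/2 → A·e^(−rt) = 1.
e^(−0.52t) = 1/7.6216 = 0.131206, so t = ln(7.6216)/0.52 = 2.031/0.52 = 3.9057.

3.9 hours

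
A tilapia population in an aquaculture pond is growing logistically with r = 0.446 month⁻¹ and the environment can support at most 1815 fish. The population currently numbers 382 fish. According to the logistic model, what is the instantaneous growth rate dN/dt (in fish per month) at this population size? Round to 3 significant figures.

135 fish per month

dN/dt = rN(1 − N/K) = 0.446 × 382 × (1 − 382/1815).
1 − 382/1815 = 0.78953; dN/dt = 0.446 × 382 × 0.78953 = 134.51.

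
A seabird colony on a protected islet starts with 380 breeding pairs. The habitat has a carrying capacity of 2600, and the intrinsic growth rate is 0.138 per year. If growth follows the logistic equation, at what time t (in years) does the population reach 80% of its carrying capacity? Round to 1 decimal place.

A = (K − N₀)/N₀ = (2600 − 380)/380 = 5.8421.
Solve 2600/(1 + 5.8421·e^(−0.138t)) = 2080: 1 + 5.8421·e^(−0.138t) = 1.25, so e^(−0.138t) = 0.0427928.
−0.138·t = ln(0.0427928) = -3.1514, so t = 3.1514/0.138 = 22.836.

22.8 years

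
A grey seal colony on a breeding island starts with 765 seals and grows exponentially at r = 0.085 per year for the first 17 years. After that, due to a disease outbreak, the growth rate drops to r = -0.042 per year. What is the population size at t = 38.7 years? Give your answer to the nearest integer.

Phase 1: N(17) = 765·e^(0.085×17) = 765·e^1.445 = 3245.02.
Phase 2 runs for 38.7 − 17 = 21.7 years at r = -0.042.
N(38.7) = 3245.02·e^(-0.042×21.7) = 3245.02·e^-0.9114 = 1304.37.

1304 seals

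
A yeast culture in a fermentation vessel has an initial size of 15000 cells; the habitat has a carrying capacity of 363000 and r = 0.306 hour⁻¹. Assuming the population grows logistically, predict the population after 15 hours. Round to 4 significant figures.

A = (K − N₀)/N₀ = (363000 − 15000)/15000 = 23.2.
N(t) = K/(1 + A·e^(−rt)) = 363000/(1 + 23.2×e^(−0.306×15)).
e^(−4.59) = 0.010153; denominator = 1 + 23.2×0.010153 = 1.2355.
N = 363000/1.2355 = 293797.

293800 cells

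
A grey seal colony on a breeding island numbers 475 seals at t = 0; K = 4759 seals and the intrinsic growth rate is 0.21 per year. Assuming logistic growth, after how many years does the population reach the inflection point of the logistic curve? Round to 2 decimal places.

Logistic growth is fastest at N = K/2 = 2379.5.
A = (K − N₀)/N₀ = 9.0189. Set K/(1 + A·e^(−rt)) = K/2 → A·e^(−rt) = 1.
e^(−0.21t) = 1/9.0189 = 0.110878, so t = ln(9.0189)/0.21 = 2.1993/0.21 = 10.473.

10.47 years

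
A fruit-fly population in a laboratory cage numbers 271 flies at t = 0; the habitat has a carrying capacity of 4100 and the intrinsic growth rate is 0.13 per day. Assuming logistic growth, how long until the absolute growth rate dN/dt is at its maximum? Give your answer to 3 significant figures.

20.4 days

Logistic growth is fastest at N = K/2 = 2050.
A = (K − N₀)/N₀ = 14.129. Set K/(1 + A·e^(−rt)) = K/2 → A·e^(−rt) = 1.
e^(−0.13t) = 1/14.129 = 0.0707757, so t = ln(14.129)/0.13 = 2.6482/0.13 = 20.371.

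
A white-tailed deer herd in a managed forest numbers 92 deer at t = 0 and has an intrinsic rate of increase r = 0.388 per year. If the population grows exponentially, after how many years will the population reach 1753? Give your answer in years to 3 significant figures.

Set N₀·e^(rt) = 1753: e^(0.388·t) = 1753/92 = 19.054.
0.388·t = ln(19.054) = 2.9473, so t = 2.9473/0.388 = 7.5961.

7.60 years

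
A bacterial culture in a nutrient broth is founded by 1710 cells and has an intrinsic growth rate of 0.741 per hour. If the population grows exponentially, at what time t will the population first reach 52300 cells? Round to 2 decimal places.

Set N₀·e^(rt) = 52300: e^(0.741·t) = 52300/1710 = 30.585.
0.741·t = ln(30.585) = 3.4205, so t = 3.4205/0.741 = 4.6161.

4.62 hours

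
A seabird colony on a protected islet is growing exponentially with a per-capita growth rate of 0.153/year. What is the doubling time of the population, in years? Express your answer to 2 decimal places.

4.53 years

Doubling time t_d = ln(2)/r = 0.6931/0.153 = 4.5304.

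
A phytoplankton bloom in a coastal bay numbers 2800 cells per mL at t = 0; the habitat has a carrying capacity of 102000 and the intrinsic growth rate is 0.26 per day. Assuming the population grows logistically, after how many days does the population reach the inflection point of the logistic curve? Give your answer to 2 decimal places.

13.72 days

Logistic growth is fastest at N = K/2 = 51000.
A = (K − N₀)/N₀ = 35.429. Set K/(1 + A·e^(−rt)) = K/2 → A·e^(−rt) = 1.
e^(−0.26t) = 1/35.429 = 0.0282258, so t = ln(35.429)/0.26 = 3.5675/0.26 = 13.721.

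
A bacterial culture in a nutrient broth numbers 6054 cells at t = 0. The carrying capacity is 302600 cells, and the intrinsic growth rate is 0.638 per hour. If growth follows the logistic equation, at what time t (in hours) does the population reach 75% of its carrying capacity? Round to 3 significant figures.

A = (K − N₀)/N₀ = (302600 − 6054)/6054 = 48.983.
Solve 302600/(1 + 48.983·e^(−0.638t)) = 226950: 1 + 48.983·e^(−0.638t) = 1.3333, so e^(−0.638t) = 0.00680502.
−0.638·t = ln(0.00680502) = -4.9901, so t = 4.9901/0.638 = 7.8215.

7.82 hours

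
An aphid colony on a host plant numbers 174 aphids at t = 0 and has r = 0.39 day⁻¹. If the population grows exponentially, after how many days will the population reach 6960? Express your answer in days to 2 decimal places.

9.46 days

Set N₀·e^(rt) = 6960: e^(0.39·t) = 6960/174 = 40.
0.39·t = ln(40) = 3.6889, so t = 3.6889/0.39 = 9.4587.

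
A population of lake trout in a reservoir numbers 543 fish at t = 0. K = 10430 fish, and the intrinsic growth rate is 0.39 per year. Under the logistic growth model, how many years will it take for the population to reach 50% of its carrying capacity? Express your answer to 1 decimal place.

7.4 years

A = (K − N₀)/N₀ = (10430 − 543)/543 = 18.208.
Solve 10430/(1 + 18.208·e^(−0.39t)) = 5215: 1 + 18.208·e^(−0.39t) = 2, so e^(−0.39t) = 0.0549206.
−0.39·t = ln(0.0549206) = -2.9019, so t = 2.9019/0.39 = 7.4407.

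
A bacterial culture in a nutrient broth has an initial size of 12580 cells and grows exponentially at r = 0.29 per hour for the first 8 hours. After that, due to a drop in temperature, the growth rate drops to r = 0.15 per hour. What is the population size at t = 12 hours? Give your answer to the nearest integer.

233249 cells

Phase 1: N(8) = 12580·e^(0.29×8) = 12580·e^2.32 = 128010.
Phase 2 runs for 12 − 8 = 4 hours at r = 0.15.
N(12) = 128010·e^(0.15×4) = 128010·e^0.6 = 233249.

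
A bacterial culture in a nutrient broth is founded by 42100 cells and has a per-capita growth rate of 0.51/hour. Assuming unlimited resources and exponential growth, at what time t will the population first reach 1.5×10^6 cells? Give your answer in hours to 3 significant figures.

Set N₀·e^(rt) = 1.5×10^6: e^(0.51·t) = 1.5×10^6/42100 = 35.629.
0.51·t = ln(35.629) = 3.5732, so t = 3.5732/0.51 = 7.0062.

7.01 hours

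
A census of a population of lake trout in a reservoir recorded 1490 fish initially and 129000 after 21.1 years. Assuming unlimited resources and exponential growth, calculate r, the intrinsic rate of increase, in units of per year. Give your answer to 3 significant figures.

From N(t) = N₀·e^(rt): e^(r·21.1) = 129000/1490 = 86.577.
r·21.1 = ln(86.577) = 4.461, so r = 4.461/21.1 = 0.21142.

0.211 per year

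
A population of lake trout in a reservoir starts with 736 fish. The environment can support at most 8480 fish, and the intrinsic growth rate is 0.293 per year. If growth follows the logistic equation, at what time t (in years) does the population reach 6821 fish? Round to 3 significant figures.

12.9 years

A = (K − N₀)/N₀ = (8480 − 736)/736 = 10.522.
Solve 8480/(1 + 10.522·e^(−0.293t)) = 6821: 1 + 10.522·e^(−0.293t) = 1.2432, so e^(−0.293t) = 0.0231159.
−0.293·t = ln(0.0231159) = -3.7672, so t = 3.7672/0.293 = 12.857.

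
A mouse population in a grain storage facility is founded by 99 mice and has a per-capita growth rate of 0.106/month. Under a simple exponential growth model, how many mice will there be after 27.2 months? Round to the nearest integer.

N(t) = N₀·e^(rt) = 99 × e^(0.106×27.2) = 99 × e^2.883.
e^2.883 ≈ 17.871, so N ≈ 99 × 17.871 = 1769.27.

1769 mice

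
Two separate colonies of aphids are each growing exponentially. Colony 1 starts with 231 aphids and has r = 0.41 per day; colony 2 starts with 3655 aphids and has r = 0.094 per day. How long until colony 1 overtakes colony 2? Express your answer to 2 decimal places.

Set 231·e^(0.41t) = 3655·e^(0.094t).
e^((0.41 − 0.094)t) = 3655/231 → e^(0.316·t) = 15.823.
0.316·t = ln(15.823) = 2.7614, so t = 2.7614/0.316 = 8.7387.

8.74 days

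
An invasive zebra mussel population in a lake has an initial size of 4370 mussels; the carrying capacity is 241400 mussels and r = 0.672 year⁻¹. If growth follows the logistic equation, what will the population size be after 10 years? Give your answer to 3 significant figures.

A = (K − N₀)/N₀ = (241400 − 4370)/4370 = 54.24.
N(t) = K/(1 + A·e^(−rt)) = 241400/(1 + 54.24×e^(−0.672×10)).
e^(−6.72) = 0.0012065; denominator = 1 + 54.24×0.0012065 = 1.0654.
N = 241400/1.0654 = 226572.

227000 mussels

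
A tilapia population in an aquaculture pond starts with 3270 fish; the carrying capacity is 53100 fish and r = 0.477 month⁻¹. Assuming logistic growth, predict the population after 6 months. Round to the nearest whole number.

28381 fish

A = (K − N₀)/N₀ = (53100 − 3270)/3270 = 15.239.
N(t) = K/(1 + A·e^(−rt)) = 53100/(1 + 15.239×e^(−0.477×6)).
e^(−2.862) = 0.057154; denominator = 1 + 15.239×0.057154 = 1.8709.
N = 53100/1.8709 = 28381.3.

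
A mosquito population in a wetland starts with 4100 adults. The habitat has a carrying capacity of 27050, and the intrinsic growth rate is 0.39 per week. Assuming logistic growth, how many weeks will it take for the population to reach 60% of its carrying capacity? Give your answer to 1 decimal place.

A = (K − N₀)/N₀ = (27050 − 4100)/4100 = 5.5976.
Solve 27050/(1 + 5.5976·e^(−0.39t)) = 16230: 1 + 5.5976·e^(−0.39t) = 1.6667, so e^(−0.39t) = 0.119099.
−0.39·t = ln(0.119099) = -2.1278, so t = 2.1278/0.39 = 5.4559.

5.5 weeks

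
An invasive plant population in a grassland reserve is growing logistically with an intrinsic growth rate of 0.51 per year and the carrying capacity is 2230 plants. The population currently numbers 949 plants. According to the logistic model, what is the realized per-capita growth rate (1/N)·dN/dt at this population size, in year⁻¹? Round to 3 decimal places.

0.293 per year

(1/N)·dN/dt = r(1 − N/K) = 0.51 × (1 − 949/2230).
= 0.51 × 0.57444 = 0.29296.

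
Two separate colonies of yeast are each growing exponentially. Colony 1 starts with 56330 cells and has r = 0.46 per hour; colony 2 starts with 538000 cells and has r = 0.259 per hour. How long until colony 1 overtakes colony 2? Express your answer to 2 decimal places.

11.23 hours

Set 56330·e^(0.46t) = 538000·e^(0.259t).
e^((0.46 − 0.259)t) = 538000/56330 → e^(0.201·t) = 9.5509.
0.201·t = ln(9.5509) = 2.2566, so t = 2.2566/0.201 = 11.227.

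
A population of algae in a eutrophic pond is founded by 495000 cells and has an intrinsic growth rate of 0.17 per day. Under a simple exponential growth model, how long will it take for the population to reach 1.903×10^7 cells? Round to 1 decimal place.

21.5 days

Set N₀·e^(rt) = 1.903×10^7: e^(0.17·t) = 1.903×10^7/495000 = 38.444.
0.17·t = ln(38.444) = 3.6492, so t = 3.6492/0.17 = 21.466.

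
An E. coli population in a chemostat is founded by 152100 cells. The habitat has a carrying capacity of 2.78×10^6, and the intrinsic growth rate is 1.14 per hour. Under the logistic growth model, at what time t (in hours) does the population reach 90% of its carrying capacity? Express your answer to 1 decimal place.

A = (K − N₀)/N₀ = (2.78×10^6 − 152100)/152100 = 17.277.
Solve 2.78×10^6/(1 + 17.277·e^(−1.14t)) = 2.502×10^6: 1 + 17.277·e^(−1.14t) = 1.1111, so e^(−1.14t) = 0.00643099.
−1.14·t = ln(0.00643099) = -5.0466, so t = 5.0466/1.14 = 4.4269.

4.4 hours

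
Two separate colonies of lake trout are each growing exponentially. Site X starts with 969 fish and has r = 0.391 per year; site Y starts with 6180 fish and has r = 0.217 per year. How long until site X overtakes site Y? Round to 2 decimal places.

10.65 years

Set 969·e^(0.391t) = 6180·e^(0.217t).
e^((0.391 − 0.217)t) = 6180/969 → e^(0.174·t) = 6.3777.
0.174·t = ln(6.3777) = 1.8528, so t = 1.8528/0.174 = 10.648.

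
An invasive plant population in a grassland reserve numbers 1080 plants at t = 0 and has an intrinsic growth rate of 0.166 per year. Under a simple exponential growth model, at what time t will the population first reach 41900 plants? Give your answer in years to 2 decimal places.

Set N₀·e^(rt) = 41900: e^(0.166·t) = 41900/1080 = 38.796.
0.166·t = ln(38.796) = 3.6583, so t = 3.6583/0.166 = 22.038.

22.04 years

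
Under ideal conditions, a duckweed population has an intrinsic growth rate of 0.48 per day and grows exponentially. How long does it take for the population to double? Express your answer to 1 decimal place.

Doubling time t_d = ln(2)/r = 0.6931/0.48 = 1.4441.

1.4 days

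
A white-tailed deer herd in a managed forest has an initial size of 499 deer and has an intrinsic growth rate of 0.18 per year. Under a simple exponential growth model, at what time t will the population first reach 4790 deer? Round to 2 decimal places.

Set N₀·e^(rt) = 4790: e^(0.18·t) = 4790/499 = 9.5992.
0.18·t = ln(9.5992) = 2.2617, so t = 2.2617/0.18 = 12.565.

12.56 years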